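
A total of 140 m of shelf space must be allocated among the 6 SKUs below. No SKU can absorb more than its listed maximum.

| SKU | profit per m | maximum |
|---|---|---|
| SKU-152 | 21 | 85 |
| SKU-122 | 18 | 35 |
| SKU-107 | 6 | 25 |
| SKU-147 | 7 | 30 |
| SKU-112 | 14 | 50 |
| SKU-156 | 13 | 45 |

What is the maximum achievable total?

2695

Highest profit per m first: SKU-152 21 > SKU-122 18 > SKU-112 14 > SKU-156 13 > SKU-147 7 > SKU-107 6.
SKU-152 takes 85 to reach its cap of 85 ; 55 left.
SKU-122 takes 35 to reach its cap of 35 ; 20 left.
SKU-112 has room for 50 but only 20 remain, so it gets 20.
Total = 21×85 + 18×35 + 14×20 = 2695.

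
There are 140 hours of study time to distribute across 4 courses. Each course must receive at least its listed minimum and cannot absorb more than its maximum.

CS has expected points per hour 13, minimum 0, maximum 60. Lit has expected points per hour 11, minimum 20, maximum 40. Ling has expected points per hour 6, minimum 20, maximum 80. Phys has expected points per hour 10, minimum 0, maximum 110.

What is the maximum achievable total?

Meeting every minimum uses 0+20+20+0 = 40 hours, leaving 100.
Rank by expected points per hour: CS 13 > Lit 11 > Phys 10 > Ling 6.
Give CS 60 more to hit its cap of 60 — 40 left.
Lit: +20 to 40 (cap) — 20 left.
Only 20 left; Phys takes them to reach 20.
Total = 13×60 + 11×40 + 6×20 + 10×20 = 1540.

1540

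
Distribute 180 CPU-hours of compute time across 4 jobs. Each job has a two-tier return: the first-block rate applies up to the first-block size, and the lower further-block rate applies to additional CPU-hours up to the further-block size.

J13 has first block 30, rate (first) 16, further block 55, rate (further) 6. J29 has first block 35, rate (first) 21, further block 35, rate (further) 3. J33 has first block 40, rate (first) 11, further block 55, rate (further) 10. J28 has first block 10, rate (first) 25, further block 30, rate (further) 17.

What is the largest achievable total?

2765

Order all 8 blocks by rate: J28/first 25 > J29/first 21 > J28/second 17 > J13/first 16 > J33/first 11 > J33/second 10 > J13/second 6 > J29/second 3.
Fill J28 first block (10 at 25) ; 170 left.
J29/first (21): +35 ; 135 left.
J28/second (17): +30 ; 105 left.
J13/first (16): +30 ; 75 left.
J33/first (11): +40 ; 35 left.
35 remain; put them into J33 second at 10.
Total = 25×10 + 21×35 + 17×30 + 16×30 + 11×40 + 10×35 = 2765.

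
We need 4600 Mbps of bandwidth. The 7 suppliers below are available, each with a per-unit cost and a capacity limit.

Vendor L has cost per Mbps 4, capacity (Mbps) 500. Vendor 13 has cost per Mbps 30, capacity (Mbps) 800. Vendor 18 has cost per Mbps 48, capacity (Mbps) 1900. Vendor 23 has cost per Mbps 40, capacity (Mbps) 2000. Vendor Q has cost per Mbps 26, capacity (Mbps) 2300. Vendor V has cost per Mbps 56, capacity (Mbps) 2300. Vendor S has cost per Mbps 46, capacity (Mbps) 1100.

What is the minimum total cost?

125800

Cheapest first:
Vendor L at 4: take all 500 Mbps — 4100 still needed.
Take 2300 from Vendor Q at 26 — need 1800 more.
Take 800 from Vendor 13 at 30 — need 1000 more.
Take 1000 from Vendor 23 at 40 to finish.
Vendor S, Vendor 18, Vendor V: unused.
Cost = 500×4 + 2300×26 + 800×30 + 1000×40 = 125800.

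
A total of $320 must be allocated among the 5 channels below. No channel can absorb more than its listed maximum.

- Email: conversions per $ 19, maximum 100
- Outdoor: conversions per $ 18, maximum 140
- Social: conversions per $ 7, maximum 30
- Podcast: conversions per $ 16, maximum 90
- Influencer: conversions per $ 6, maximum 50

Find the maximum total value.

5700

Order the channels by conversions per $: Email 19 > Outdoor 18 > Podcast 16 > Social 7 > Influencer 6.
Give Email 100 to hit its cap of 100 → 220 left.
Outdoor: +140 to 140 (cap) → 80 left.
Only 80 left; Podcast takes them to reach 80.
Total = 19×100 + 18×140 + 16×80 = 5700.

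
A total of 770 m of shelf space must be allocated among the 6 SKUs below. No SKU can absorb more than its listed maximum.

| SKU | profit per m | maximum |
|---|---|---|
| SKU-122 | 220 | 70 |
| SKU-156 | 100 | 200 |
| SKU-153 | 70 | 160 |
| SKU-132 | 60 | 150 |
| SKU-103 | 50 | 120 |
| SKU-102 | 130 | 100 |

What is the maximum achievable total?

Highest profit per m first: SKU-122 220 > SKU-102 130 > SKU-156 100 > SKU-153 70 > SKU-132 60 > SKU-103 50.
SKU-122: +70 to 70 (cap) — 700 left.
SKU-102: +100 to 100 (cap) — 600 left.
Give SKU-156 200 to hit its cap of 200 — 400 left.
Give SKU-153 160 to hit its cap of 160 — 240 left.
Give SKU-132 150 to hit its cap of 150 — 90 left.
SKU-103: +90 (room for 120) → 90. Pool exhausted.
Total = 220×70 + 100×200 + 70×160 + 60×150 + 50×90 + 130×100 = 73100.

73100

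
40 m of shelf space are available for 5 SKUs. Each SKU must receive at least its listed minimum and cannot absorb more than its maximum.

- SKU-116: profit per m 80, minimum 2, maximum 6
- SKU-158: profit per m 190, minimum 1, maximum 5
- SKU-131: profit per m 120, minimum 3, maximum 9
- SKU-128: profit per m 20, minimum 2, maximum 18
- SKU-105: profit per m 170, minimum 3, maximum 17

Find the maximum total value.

Meeting every minimum uses 2+1+3+2+3 = 11 m, leaving 29.
Rank by profit per m: SKU-158 190 > SKU-105 170 > SKU-131 120 > SKU-116 80 > SKU-128 20.
Give SKU-158 4 more to hit its cap of 5 ; 25 left.
SKU-105: +14 to 17 (cap) ; 11 left.
SKU-131 takes 6 more to reach its cap of 9 ; 5 left.
Give SKU-116 4 more to hit its cap of 6 ; 1 left.
SKU-128 has room for 16 more but only 1 remain, so it gets 3.
Total = 80×6 + 190×5 + 120×9 + 20×3 + 170×17 = 5460.

5460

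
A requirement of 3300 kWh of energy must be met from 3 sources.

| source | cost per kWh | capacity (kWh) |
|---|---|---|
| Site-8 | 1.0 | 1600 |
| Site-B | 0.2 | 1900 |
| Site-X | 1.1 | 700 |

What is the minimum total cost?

Fill from the cheapest source first.
Site-B at 0.2: take all 1900 kWh → 1400 still needed.
Site-8 at 1.0: take 1400 of its 1600 → requirement met.
Site-X: unused.
Cost = 1900×0.2 + 1400×1.0 = 1780.

1780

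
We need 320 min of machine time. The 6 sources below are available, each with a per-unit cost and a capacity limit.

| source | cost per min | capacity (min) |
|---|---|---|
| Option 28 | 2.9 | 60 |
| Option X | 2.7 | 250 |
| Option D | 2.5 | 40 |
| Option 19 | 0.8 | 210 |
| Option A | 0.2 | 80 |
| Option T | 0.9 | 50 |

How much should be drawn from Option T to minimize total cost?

30

Fill from the cheapest source first.
Take 80 from Option A at 0.2 — need 240 more.
Option 19 (0.8): use full 210 — 30 min to go.
Option T (0.9): take the remaining 30 — done.
Option D, Option X, Option 28: unused.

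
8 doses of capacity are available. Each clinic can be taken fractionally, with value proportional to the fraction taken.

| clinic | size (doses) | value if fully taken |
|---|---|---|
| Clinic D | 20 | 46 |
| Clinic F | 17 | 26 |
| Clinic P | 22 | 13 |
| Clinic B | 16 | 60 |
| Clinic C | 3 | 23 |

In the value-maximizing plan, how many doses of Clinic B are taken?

5

Sort by value density: Clinic C 23/3≈7.67, Clinic B 60/16≈3.75, Clinic D 46/20≈2.3, Clinic F 26/17≈1.53, Clinic P 13/22≈0.591.
Clinic C: take in full, 3 doses for value 23 → 5 left.
5 doses left: a 5/16 share of Clinic B gives 60×5/16 = 18.75.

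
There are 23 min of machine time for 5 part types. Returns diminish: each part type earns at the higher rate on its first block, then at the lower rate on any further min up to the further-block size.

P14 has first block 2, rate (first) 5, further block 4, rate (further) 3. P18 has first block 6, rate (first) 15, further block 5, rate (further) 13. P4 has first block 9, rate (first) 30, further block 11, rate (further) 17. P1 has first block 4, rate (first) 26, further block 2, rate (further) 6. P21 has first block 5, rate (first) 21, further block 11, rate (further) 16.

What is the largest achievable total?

564

Treat each block as its own option and order by rate: P4/T1 30 > P1/T1 26 > P21/T1 21 > P4/T2 17 > P21/T2 16 > P18/T1 15 > P18/T2 13 > P1/T2 6 > P14/T1 5 > P14/T2 3.
P4/T1 (30): +9 ; 14 left.
Fill P1 T1 block (4 at 26) ; 10 left.
P21/T1 (21): +5 ; 5 left.
5 remain; put them into P4 T2 at 17.
Total = 30×9 + 26×4 + 21×5 + 17×5 = 564.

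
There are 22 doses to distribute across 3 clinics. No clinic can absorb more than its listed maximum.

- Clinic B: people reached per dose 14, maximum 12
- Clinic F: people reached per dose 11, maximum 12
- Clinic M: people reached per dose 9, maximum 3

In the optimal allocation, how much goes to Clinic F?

Order the clinics by people reached per dose: Clinic B 14 > Clinic F 11 > Clinic M 9.
Clinic B takes 12 to reach its cap of 12 → 10 left.
Clinic F: +10 (room for 12) → 10. Pool exhausted.

10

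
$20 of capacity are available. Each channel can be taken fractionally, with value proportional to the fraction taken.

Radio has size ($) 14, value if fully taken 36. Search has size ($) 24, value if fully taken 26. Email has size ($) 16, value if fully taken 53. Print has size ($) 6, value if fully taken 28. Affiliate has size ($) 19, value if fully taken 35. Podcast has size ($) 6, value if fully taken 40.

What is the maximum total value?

Sort by value density: Podcast 40/6≈6.67, Print 28/6≈4.67, Email 53/16≈3.31, Radio 36/14≈2.57, Affiliate 35/19≈1.84, Search 26/24≈1.08.
All 6 $ of Podcast fit (value 40) ; 14 remain.
Print: take in full, 6 $ for value 28 ; 8 left.
Only 8 $ remain; take 8/16 of Email for value 53×8/16 = 26.5.
Total value = 94.5.

94.5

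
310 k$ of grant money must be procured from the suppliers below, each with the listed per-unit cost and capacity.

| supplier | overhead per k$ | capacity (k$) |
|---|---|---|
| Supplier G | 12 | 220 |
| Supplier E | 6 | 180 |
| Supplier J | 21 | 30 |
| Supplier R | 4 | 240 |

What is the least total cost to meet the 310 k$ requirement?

Use suppliers in increasing cost order.
Take 240 from Supplier R at 4 ; need 70 more.
Take 70 from Supplier E at 6 to finish.
Supplier G, Supplier J: unused.
Cost = 240×4 + 70×6 = 1380.

1380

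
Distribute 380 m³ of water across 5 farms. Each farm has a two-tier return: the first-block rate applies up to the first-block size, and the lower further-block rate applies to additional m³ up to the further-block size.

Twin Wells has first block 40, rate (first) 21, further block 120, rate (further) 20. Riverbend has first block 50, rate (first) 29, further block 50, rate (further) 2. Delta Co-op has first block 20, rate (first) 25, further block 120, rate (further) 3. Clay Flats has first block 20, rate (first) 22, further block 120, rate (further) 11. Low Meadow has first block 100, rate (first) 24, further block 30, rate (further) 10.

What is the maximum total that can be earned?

Rank every tier by rate: Riverbend/tier1 29 > Delta Co-op/tier1 25 > Low Meadow/tier1 24 > Clay Flats/tier1 22 > Twin Wells/tier1 21 > Twin Wells/tier2 20 > Clay Flats/tier2 11 > Low Meadow/tier2 10 > Delta Co-op/tier2 3 > Riverbend/tier2 2.
Fill Riverbend tier1 block (50 at 29) → 330 left.
Fill Delta Co-op tier1 block (20 at 25) → 310 left.
Low Meadow/tier1 (24): +100 → 210 left.
Fill Clay Flats tier1 block (20 at 22) → 190 left.
Fill Twin Wells tier1 block (40 at 21) → 150 left.
Fill Twin Wells tier2 block (120 at 20) → 30 left.
30 remain; put them into Clay Flats tier2 at 11.
Total = 29×50 + 25×20 + 24×100 + 22×20 + 21×40 + 20×120 + 11×30 = 8360.

8360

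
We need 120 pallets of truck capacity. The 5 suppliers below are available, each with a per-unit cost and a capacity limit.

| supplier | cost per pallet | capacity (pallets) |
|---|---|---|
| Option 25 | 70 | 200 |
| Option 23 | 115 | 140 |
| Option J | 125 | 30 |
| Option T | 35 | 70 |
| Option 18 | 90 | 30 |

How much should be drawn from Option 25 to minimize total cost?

Fill from the cheapest supplier first.
Take 70 from Option T at 35 → need 50 more.
Option 25 (70): take the remaining 50 → done.
Option 18, Option 23, Option J: unused.

50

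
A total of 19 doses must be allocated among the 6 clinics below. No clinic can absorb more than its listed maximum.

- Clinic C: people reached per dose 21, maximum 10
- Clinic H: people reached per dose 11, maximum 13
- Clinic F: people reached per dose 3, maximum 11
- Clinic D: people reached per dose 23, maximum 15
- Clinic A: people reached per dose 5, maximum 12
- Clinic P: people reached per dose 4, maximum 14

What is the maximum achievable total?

Order the clinics by people reached per dose: Clinic D 23 > Clinic C 21 > Clinic H 11 > Clinic A 5 > Clinic P 4 > Clinic F 3.
Give Clinic D 15 to hit its cap of 15 — 4 left.
Clinic C has room for 10 but only 4 remain, so it gets 4.
Total = 21×4 + 23×15 = 429.

429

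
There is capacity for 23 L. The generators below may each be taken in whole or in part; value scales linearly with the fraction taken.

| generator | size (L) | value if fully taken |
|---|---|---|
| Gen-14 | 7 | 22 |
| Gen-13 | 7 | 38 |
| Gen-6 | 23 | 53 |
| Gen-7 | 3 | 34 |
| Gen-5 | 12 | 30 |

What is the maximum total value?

Rank by value-to-size ratio: Gen-7 34/3≈11.3, Gen-13 38/7≈5.43, Gen-14 22/7≈3.14, Gen-5 30/12≈2.5, Gen-6 53/23≈2.3.
Take all of Gen-7 (3 L, value 34) ; 20 L left.
Gen-13: take in full, 7 L for value 38 ; 13 left.
Gen-14: take in full, 7 L for value 22 ; 6 left.
Only 6 L remain; take 6/12 of Gen-5 for value 30×6/12 = 15.
Total value = 109.

109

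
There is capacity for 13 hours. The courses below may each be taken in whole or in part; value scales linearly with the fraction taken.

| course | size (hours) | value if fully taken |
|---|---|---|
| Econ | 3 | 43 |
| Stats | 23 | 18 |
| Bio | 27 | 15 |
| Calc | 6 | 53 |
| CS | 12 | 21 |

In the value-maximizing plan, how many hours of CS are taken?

4

Sort by value density: Econ 43/3≈14.3, Calc 53/6≈8.83, CS 21/12≈1.75, Stats 18/23≈0.783, Bio 15/27≈0.556.
Take all of Econ (3 hours, value 43) — 10 hours left.
Take all of Calc (6 hours, value 53) — 4 hours left.
Only 4 hours remain; take 4/12 of CS for value 21×4/12 = 7.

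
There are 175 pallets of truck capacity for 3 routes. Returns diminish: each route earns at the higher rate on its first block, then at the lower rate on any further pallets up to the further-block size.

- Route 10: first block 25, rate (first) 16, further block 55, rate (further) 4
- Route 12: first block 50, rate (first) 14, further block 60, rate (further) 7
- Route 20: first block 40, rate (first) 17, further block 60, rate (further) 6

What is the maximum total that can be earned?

Rank every tier by rate: Route 20/T1 17 > Route 10/T1 16 > Route 12/T1 14 > Route 12/T2 7 > Route 20/T2 6 > Route 10/T2 4.
Route 20/T1 (17): +40 → 135 left.
Fill Route 10 T1 block (25 at 16) → 110 left.
Route 12 T1 at 14: fill all 50 → 60 left.
Route 12/T2 (7): +60 → 0 left.
Total = 17×40 + 16×25 + 14×50 + 7×60 = 2200.

2200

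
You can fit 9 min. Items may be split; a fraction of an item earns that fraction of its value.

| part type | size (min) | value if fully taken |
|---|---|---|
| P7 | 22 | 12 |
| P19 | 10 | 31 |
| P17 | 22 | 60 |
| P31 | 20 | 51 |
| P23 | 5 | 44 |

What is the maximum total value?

56.4

Rank by value-to-size ratio: P23 44/5≈8.8, P19 31/10≈3.1, P17 60/22≈2.73, P31 51/20≈2.55, P7 12/22≈0.545.
P23: take in full, 5 min for value 44 — 4 left.
Only 4 min remain; take 4/10 of P19 for value 31×4/10 = 12.4.
Total value = 56.4.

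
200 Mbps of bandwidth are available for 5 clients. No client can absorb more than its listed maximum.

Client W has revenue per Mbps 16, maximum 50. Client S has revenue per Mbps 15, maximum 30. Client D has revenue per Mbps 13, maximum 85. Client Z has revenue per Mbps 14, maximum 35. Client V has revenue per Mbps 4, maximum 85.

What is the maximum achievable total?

2845

Highest revenue per Mbps first: Client W 16 > Client S 15 > Client Z 14 > Client D 13 > Client V 4.
Client W takes 50 to reach its cap of 50 ; 150 left.
Client S: +30 to 30 (cap) ; 120 left.
Client Z: +35 to 35 (cap) ; 85 left.
Client D takes 85 to reach its cap of 85 ; 0 left.
Total = 16×50 + 15×30 + 13×85 + 14×35 = 2845.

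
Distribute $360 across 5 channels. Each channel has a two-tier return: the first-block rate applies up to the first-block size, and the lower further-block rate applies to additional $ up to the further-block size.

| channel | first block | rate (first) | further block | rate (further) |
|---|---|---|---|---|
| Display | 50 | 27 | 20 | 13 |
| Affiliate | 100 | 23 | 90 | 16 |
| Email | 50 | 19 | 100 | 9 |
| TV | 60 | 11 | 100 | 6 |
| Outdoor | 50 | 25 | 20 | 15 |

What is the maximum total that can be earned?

Treat each block as its own option and order by rate: Display/T1 27 > Outdoor/T1 25 > Affiliate/T1 23 > Email/T1 19 > Affiliate/T2 16 > Outdoor/T2 15 > Display/T2 13 > TV/T1 11 > Email/T2 9 > TV/T2 6.
Fill Display T1 block (50 at 27) → 310 left.
Fill Outdoor T1 block (50 at 25) → 260 left.
Affiliate/T1 (23): +100 → 160 left.
Email T1 at 19: fill all 50 → 110 left.
Fill Affiliate T2 block (90 at 16) → 20 left.
Outdoor T2 at 15: fill all 20 → 0 left.
Total = 27×50 + 25×50 + 23×100 + 19×50 + 16×90 + 15×20 = 7590.

7590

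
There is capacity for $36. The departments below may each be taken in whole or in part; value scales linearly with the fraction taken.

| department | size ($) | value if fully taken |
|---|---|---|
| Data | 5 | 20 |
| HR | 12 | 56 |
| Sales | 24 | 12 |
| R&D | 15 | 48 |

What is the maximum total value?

Best value per unit of size first: HR 56/12≈4.67, Data 20/5≈4, R&D 48/15≈3.2, Sales 12/24≈0.5.
Take all of HR (12 $, value 56) — 24 $ left.
Data: take in full, 5 $ for value 20 — 19 left.
R&D: take in full, 15 $ for value 48 — 4 left.
4 $ left: a 4/24 share of Sales gives 12×4/24 = 2.
Total value = 126.

126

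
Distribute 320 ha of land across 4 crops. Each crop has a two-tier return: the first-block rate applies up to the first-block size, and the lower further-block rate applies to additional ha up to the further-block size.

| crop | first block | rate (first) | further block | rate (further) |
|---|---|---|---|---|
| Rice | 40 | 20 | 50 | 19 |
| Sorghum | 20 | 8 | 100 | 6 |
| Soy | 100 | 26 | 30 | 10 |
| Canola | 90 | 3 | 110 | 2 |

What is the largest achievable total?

5290

Order all 8 blocks by rate: Soy/first 26 > Rice/first 20 > Rice/second 19 > Soy/second 10 > Sorghum/first 8 > Sorghum/second 6 > Canola/first 3 > Canola/second 2.
Soy first at 26: fill all 100 — 220 left.
Rice/first (20): +40 — 180 left.
Fill Rice second block (50 at 19) — 130 left.
Fill Soy second block (30 at 10) — 100 left.
Sorghum/first (8): +20 — 80 left.
80 remain; put them into Sorghum second at 6.
Total = 26×100 + 20×40 + 19×50 + 10×30 + 8×20 + 6×80 = 5290.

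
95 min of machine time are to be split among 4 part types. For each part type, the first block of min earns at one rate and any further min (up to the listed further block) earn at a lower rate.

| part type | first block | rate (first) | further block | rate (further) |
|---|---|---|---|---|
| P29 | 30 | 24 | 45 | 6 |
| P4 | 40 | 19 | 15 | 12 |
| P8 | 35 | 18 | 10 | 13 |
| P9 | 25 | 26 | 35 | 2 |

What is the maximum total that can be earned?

Rank every tier by rate: P9/T1 26 > P29/T1 24 > P4/T1 19 > P8/T1 18 > P8/T2 13 > P4/T2 12 > P29/T2 6 > P9/T2 2.
P9 T1 at 26: fill all 25 — 70 left.
Fill P29 T1 block (30 at 24) — 40 left.
P4 T1 at 19: fill all 40 — 0 left.
Total = 26×25 + 24×30 + 19×40 = 2130.

2130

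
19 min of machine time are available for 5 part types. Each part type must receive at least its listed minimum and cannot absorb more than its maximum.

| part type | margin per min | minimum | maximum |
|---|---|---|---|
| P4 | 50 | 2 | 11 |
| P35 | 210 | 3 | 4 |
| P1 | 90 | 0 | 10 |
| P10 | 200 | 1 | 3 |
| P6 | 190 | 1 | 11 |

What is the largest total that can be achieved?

Meeting every minimum uses 2+3+0+1+1 = 7 min, leaving 12.
Rank by margin per min: P35 210 > P10 200 > P6 190 > P1 90 > P4 50.
P35 takes 1 more to reach its cap of 4 ; 11 left.
Give P10 2 more to hit its cap of 3 ; 9 left.
Only 9 left; P6 takes them to reach 10.
Total = 50×2 + 210×4 + 200×3 + 190×10 = 3440.

3440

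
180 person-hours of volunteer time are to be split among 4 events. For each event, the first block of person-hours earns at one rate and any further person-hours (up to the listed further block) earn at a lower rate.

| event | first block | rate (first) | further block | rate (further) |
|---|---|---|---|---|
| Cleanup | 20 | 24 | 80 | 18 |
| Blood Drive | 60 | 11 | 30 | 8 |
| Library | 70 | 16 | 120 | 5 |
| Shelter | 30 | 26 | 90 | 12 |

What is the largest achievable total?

3500

Treat each block as its own option and order by rate: Shelter/first 26 > Cleanup/first 24 > Cleanup/second 18 > Library/first 16 > Shelter/second 12 > Blood Drive/first 11 > Blood Drive/second 8 > Library/second 5.
Fill Shelter first block (30 at 26) → 150 left.
Fill Cleanup first block (20 at 24) → 130 left.
Cleanup second at 18: fill all 80 → 50 left.
50 remain; put them into Library first at 16.
Total = 26×30 + 24×20 + 18×80 + 16×50 = 3500.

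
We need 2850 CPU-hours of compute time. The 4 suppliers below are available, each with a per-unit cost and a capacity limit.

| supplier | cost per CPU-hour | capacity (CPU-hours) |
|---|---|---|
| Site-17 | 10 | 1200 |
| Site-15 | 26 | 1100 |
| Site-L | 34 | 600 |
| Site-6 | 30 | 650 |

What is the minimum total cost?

57100

Fill from the cheapest supplier first.
Site-17 (10): use full 1200 → 1650 CPU-hours to go.
Site-15 at 26: take all 1100 CPU-hours → 550 still needed.
Site-6 (30): take the remaining 550 → done.
Site-L: unused.
Cost = 1200×10 + 1100×26 + 550×30 = 57100.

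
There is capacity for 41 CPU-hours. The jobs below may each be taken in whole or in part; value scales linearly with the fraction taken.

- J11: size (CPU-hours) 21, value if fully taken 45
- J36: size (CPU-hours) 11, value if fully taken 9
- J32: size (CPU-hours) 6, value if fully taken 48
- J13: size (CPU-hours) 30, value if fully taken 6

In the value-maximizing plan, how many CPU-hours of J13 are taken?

3

Rank by value-to-size ratio: J32 48/6≈8, J11 45/21≈2.14, J36 9/11≈0.818, J13 6/30≈0.2.
J32: take in full, 6 CPU-hours for value 48 → 35 left.
J11: take in full, 21 CPU-hours for value 45 → 14 left.
All 11 CPU-hours of J36 fit (value 9) → 3 remain.
3 CPU-hours left: a 3/30 share of J13 gives 6×3/30 = 0.6.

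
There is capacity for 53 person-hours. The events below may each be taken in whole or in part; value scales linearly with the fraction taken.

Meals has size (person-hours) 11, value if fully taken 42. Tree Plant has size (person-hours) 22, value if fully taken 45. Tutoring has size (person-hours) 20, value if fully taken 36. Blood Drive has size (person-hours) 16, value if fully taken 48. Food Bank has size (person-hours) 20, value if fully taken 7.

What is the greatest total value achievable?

142.2

Rank by value-to-size ratio: Meals 42/11≈3.82, Blood Drive 48/16≈3, Tree Plant 45/22≈2.05, Tutoring 36/20≈1.8, Food Bank 7/20≈0.35.
Take all of Meals (11 person-hours, value 42) → 42 person-hours left.
All 16 person-hours of Blood Drive fit (value 48) → 26 remain.
Take all of Tree Plant (22 person-hours, value 45) → 4 person-hours left.
Only 4 person-hours remain; take 4/20 of Tutoring for value 36×4/20 = 7.2.
Total value = 142.2.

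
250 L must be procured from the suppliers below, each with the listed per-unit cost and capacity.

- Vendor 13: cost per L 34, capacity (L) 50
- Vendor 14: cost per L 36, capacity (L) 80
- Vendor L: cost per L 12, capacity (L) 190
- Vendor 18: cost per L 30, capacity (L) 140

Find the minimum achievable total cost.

4080

Cheapest first:
Take 190 from Vendor L at 12 — need 60 more.
Vendor 18 at 30: take 60 of its 140 — requirement met.
Vendor 13, Vendor 14: unused.
Cost = 190×12 + 60×30 = 4080.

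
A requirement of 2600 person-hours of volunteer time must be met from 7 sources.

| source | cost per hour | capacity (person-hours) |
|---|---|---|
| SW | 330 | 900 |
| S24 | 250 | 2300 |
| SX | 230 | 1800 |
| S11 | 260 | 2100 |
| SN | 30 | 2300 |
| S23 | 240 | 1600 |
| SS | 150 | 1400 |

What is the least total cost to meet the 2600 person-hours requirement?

114000

Fill from the cheapest source first.
Take 2300 from SN at 30 → need 300 more.
SS (150): take the remaining 300 → done.
SX, S23, S24, S11, SW: unused.
Cost = 2300×30 + 300×150 = 114000.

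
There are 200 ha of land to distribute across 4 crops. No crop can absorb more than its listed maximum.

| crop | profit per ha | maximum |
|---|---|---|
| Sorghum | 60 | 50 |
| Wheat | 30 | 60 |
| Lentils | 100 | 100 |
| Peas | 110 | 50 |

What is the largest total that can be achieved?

18500

Rank by profit per ha: Peas 110 > Lentils 100 > Sorghum 60 > Wheat 30.
Give Peas 50 to hit its cap of 50 → 150 left.
Lentils takes 100 to reach its cap of 100 → 50 left.
Sorghum takes 50 to reach its cap of 50 → 0 left.
Total = 60×50 + 100×100 + 110×50 = 18500.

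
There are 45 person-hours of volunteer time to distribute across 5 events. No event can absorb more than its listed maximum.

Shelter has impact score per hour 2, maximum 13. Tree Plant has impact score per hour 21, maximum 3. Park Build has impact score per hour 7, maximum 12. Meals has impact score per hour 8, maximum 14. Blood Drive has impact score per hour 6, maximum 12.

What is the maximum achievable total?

Rank by impact score per hour: Tree Plant 21 > Meals 8 > Park Build 7 > Blood Drive 6 > Shelter 2.
Give Tree Plant 3 to hit its cap of 3 ; 42 left.
Meals takes 14 to reach its cap of 14 ; 28 left.
Park Build: +12 to 12 (cap) ; 16 left.
Give Blood Drive 12 to hit its cap of 12 ; 4 left.
Shelter: +4 (room for 13) → 4. Pool exhausted.
Total = 2×4 + 21×3 + 7×12 + 8×14 + 6×12 = 339.

339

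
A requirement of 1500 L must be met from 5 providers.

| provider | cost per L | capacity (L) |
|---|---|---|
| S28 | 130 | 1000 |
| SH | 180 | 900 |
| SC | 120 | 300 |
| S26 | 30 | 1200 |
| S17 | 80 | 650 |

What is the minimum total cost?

Fill from the cheapest provider first.
S26 at 30: take all 1200 L — 300 still needed.
Take 300 from S17 at 80 to finish.
SC, S28, SH: unused.
Cost = 1200×30 + 300×80 = 60000.

60000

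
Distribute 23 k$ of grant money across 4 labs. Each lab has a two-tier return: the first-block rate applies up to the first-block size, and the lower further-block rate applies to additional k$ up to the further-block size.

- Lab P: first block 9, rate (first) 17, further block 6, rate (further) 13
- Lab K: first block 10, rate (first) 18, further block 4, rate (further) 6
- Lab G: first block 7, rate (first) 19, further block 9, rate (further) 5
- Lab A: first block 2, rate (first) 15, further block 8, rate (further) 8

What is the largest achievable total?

Rank every tier by rate: Lab G/tier1 19 > Lab K/tier1 18 > Lab P/tier1 17 > Lab A/tier1 15 > Lab P/tier2 13 > Lab A/tier2 8 > Lab K/tier2 6 > Lab G/tier2 5.
Lab G/tier1 (19): +7 — 16 left.
Lab K tier1 at 18: fill all 10 — 6 left.
Lab P tier1 at 17: only 6 left, fill 6.
Total = 19×7 + 18×10 + 17×6 = 415.

415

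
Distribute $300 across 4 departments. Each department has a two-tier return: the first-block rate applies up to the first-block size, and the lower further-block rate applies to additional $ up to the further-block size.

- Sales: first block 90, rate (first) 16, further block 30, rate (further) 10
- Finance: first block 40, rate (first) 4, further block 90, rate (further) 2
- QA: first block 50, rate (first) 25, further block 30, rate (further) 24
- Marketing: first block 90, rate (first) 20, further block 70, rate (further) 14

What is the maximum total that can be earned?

5770

Treat each block as its own option and order by rate: QA/first 25 > QA/second 24 > Marketing/first 20 > Sales/first 16 > Marketing/second 14 > Sales/second 10 > Finance/first 4 > Finance/second 2.
QA first at 25: fill all 50 — 250 left.
Fill QA second block (30 at 24) — 220 left.
Fill Marketing first block (90 at 20) — 130 left.
Sales/first (16): +90 — 40 left.
40 remain; put them into Marketing second at 14.
Total = 25×50 + 24×30 + 20×90 + 16×90 + 14×40 = 5770.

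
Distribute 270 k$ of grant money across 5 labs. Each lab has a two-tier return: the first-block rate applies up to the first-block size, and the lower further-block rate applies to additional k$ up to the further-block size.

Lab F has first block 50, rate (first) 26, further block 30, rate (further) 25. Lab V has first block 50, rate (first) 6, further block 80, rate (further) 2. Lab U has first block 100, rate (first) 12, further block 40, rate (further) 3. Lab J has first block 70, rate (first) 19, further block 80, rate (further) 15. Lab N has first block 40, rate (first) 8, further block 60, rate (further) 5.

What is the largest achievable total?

5060

Order all 10 blocks by rate: Lab F/first 26 > Lab F/second 25 > Lab J/first 19 > Lab J/second 15 > Lab U/first 12 > Lab N/first 8 > Lab V/first 6 > Lab N/second 5 > Lab U/second 3 > Lab V/second 2.
Lab F first at 26: fill all 50 — 220 left.
Lab F second at 25: fill all 30 — 190 left.
Lab J/first (19): +70 — 120 left.
Lab J/second (15): +80 — 40 left.
Lab U/first: +40 of 100 at 12; pool empty.
Total = 26×50 + 25×30 + 19×70 + 15×80 + 12×40 = 5060.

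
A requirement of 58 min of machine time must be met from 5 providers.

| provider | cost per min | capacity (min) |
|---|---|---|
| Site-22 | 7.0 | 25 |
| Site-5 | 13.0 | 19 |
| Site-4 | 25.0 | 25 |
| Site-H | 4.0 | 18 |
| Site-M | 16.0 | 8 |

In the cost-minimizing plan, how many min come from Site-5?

15

Use providers in increasing cost order.
Take 18 from Site-H at 4.0 → need 40 more.
Site-22 at 7.0: take all 25 min → 15 still needed.
Site-5 (13.0): take the remaining 15 → done.
Site-M, Site-4: unused.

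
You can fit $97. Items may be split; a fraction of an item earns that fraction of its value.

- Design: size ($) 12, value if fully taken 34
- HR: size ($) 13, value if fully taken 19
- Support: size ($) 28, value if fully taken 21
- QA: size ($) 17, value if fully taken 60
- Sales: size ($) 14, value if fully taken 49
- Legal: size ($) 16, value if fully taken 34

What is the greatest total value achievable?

Rank by value-to-size ratio: QA 60/17≈3.53, Sales 49/14≈3.5, Design 34/12≈2.83, Legal 34/16≈2.12, HR 19/13≈1.46, Support 21/28≈0.75.
All 17 $ of QA fit (value 60) ; 80 remain.
All 14 $ of Sales fit (value 49) ; 66 remain.
Design: take in full, 12 $ for value 34 ; 54 left.
All 16 $ of Legal fit (value 34) ; 38 remain.
All 13 $ of HR fit (value 19) ; 25 remain.
25 $ left: a 25/28 share of Support gives 21×25/28 = 18.75.
Total value = 214.75.

214.75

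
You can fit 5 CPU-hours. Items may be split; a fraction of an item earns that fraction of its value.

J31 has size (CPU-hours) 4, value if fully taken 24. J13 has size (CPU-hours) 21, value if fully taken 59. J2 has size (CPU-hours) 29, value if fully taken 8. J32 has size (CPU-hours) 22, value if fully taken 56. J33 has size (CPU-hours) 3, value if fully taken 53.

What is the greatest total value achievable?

65

Rank by value-to-size ratio: J33 53/3≈17.7, J31 24/4≈6, J13 59/21≈2.81, J32 56/22≈2.55, J2 8/29≈0.276.
All 3 CPU-hours of J33 fit (value 53) — 2 remain.
2 CPU-hours left: a 2/4 share of J31 gives 24×2/4 = 12.
Total value = 65.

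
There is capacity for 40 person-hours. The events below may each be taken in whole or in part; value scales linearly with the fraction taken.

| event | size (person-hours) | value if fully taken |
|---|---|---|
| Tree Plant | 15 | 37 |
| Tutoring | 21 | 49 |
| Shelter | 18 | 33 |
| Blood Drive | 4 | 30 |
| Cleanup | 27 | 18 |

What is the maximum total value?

116

Sort by value density: Blood Drive 30/4≈7.5, Tree Plant 37/15≈2.47, Tutoring 49/21≈2.33, Shelter 33/18≈1.83, Cleanup 18/27≈0.667.
Take all of Blood Drive (4 person-hours, value 30) → 36 person-hours left.
All 15 person-hours of Tree Plant fit (value 37) → 21 remain.
Tutoring: take in full, 21 person-hours for value 49 → 0 left.
Total value = 116.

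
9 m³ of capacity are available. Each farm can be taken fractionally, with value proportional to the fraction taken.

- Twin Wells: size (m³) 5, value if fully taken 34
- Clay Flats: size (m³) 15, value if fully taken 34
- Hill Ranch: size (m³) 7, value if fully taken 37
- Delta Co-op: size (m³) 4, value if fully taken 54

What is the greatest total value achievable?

88

Rank by value-to-size ratio: Delta Co-op 54/4≈13.5, Twin Wells 34/5≈6.8, Hill Ranch 37/7≈5.29, Clay Flats 34/15≈2.27.
Take all of Delta Co-op (4 m³, value 54) → 5 m³ left.
All 5 m³ of Twin Wells fit (value 34) → 0 remain.
Total value = 88.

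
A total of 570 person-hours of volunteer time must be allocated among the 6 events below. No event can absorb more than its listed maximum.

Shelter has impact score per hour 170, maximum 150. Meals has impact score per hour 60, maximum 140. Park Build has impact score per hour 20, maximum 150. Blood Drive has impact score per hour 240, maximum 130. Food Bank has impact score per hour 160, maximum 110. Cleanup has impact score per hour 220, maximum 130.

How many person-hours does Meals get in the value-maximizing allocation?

Highest impact score per hour first: Blood Drive 240 > Cleanup 220 > Shelter 170 > Food Bank 160 > Meals 60 > Park Build 20.
Give Blood Drive 130 to hit its cap of 130 → 440 left.
Give Cleanup 130 to hit its cap of 130 → 310 left.
Shelter takes 150 to reach its cap of 150 → 160 left.
Give Food Bank 110 to hit its cap of 110 → 50 left.
Meals has room for 140 but only 50 remain, so it gets 50.

50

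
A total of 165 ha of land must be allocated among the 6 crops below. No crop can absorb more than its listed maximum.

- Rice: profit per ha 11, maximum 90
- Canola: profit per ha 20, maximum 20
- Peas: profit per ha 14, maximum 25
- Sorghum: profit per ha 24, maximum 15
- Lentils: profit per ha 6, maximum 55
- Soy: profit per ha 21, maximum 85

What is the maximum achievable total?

3115

Highest profit per ha first: Sorghum 24 > Soy 21 > Canola 20 > Peas 14 > Rice 11 > Lentils 6.
Sorghum takes 15 to reach its cap of 15 → 150 left.
Soy: +85 to 85 (cap) → 65 left.
Canola takes 20 to reach its cap of 20 → 45 left.
Peas takes 25 to reach its cap of 25 → 20 left.
Rice: +20 (room for 90) → 20. Pool exhausted.
Total = 11×20 + 20×20 + 14×25 + 24×15 + 21×85 = 3115.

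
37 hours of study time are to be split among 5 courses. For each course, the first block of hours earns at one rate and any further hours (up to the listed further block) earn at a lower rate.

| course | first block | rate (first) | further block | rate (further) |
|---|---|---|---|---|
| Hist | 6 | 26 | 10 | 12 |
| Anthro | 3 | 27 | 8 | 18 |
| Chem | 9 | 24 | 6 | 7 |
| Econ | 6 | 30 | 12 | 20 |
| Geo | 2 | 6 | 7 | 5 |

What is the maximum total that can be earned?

Treat each block as its own option and order by rate: Econ/T1 30 > Anthro/T1 27 > Hist/T1 26 > Chem/T1 24 > Econ/T2 20 > Anthro/T2 18 > Hist/T2 12 > Chem/T2 7 > Geo/T1 6 > Geo/T2 5.
Fill Econ T1 block (6 at 30) — 31 left.
Anthro/T1 (27): +3 — 28 left.
Hist/T1 (26): +6 — 22 left.
Fill Chem T1 block (9 at 24) — 13 left.
Fill Econ T2 block (12 at 20) — 1 left.
1 remain; put them into Anthro T2 at 18.
Total = 30×6 + 27×3 + 26×6 + 24×9 + 20×12 + 18×1 = 891.

891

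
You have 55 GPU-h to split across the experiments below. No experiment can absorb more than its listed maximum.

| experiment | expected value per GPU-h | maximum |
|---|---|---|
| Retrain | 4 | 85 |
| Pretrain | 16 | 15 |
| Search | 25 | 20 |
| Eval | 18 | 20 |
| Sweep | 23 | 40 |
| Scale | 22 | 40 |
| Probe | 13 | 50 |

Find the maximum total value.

1305

Highest expected value per GPU-h first: Search 25 > Sweep 23 > Scale 22 > Eval 18 > Pretrain 16 > Probe 13 > Retrain 4.
Search: +20 to 20 (cap) ; 35 left.
Sweep has room for 40 but only 35 remain, so it gets 35.
Total = 25×20 + 23×35 = 1305.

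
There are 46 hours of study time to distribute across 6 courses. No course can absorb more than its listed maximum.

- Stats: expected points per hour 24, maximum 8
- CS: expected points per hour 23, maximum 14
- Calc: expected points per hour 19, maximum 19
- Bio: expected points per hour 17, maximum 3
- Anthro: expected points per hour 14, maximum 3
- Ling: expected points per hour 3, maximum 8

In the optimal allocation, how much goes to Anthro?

Rank by expected points per hour: Stats 24 > CS 23 > Calc 19 > Bio 17 > Anthro 14 > Ling 3.
Stats takes 8 to reach its cap of 8 → 38 left.
Give CS 14 to hit its cap of 14 → 24 left.
Give Calc 19 to hit its cap of 19 → 5 left.
Bio takes 3 to reach its cap of 3 → 2 left.
Only 2 left; Anthro takes them to reach 2.

2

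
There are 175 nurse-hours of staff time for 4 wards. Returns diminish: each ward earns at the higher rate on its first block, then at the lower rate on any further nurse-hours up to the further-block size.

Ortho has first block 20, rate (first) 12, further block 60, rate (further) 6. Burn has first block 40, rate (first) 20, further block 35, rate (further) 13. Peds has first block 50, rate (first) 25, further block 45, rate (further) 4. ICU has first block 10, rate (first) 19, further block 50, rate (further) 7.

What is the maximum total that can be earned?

3075

Order all 8 blocks by rate: Peds/tier1 25 > Burn/tier1 20 > ICU/tier1 19 > Burn/tier2 13 > Ortho/tier1 12 > ICU/tier2 7 > Ortho/tier2 6 > Peds/tier2 4.
Fill Peds tier1 block (50 at 25) → 125 left.
Burn tier1 at 20: fill all 40 → 85 left.
ICU tier1 at 19: fill all 10 → 75 left.
Burn tier2 at 13: fill all 35 → 40 left.
Fill Ortho tier1 block (20 at 12) → 20 left.
ICU/tier2: +20 of 50 at 7; pool empty.
Total = 25×50 + 20×40 + 19×10 + 13×35 + 12×20 + 7×20 = 3075.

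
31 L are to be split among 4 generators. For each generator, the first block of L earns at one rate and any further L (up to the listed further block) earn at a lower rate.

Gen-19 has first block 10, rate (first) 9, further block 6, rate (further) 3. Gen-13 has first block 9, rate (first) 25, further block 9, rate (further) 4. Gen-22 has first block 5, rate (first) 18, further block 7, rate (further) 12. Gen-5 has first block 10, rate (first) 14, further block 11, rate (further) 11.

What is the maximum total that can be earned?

539

Treat each block as its own option and order by rate: Gen-13/first 25 > Gen-22/first 18 > Gen-5/first 14 > Gen-22/second 12 > Gen-5/second 11 > Gen-19/first 9 > Gen-13/second 4 > Gen-19/second 3.
Gen-13/first (25): +9 ; 22 left.
Gen-22/first (18): +5 ; 17 left.
Gen-5/first (14): +10 ; 7 left.
Gen-22 second at 12: fill all 7 ; 0 left.
Total = 25×9 + 18×5 + 14×10 + 12×7 = 539.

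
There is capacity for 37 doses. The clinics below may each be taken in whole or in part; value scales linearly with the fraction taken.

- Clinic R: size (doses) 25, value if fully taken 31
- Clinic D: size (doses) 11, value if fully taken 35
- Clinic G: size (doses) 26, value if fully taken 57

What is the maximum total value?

92

Sort by value density: Clinic D 35/11≈3.18, Clinic G 57/26≈2.19, Clinic R 31/25≈1.24.
All 11 doses of Clinic D fit (value 35) → 26 remain.
All 26 doses of Clinic G fit (value 57) → 0 remain.
Total value = 92.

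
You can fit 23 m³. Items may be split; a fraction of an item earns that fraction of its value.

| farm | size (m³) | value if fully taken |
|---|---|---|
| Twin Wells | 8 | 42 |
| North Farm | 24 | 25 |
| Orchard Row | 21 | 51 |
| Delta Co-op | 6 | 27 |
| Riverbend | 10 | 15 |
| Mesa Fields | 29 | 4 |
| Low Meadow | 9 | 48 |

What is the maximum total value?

117

Rank by value-to-size ratio: Low Meadow 48/9≈5.33, Twin Wells 42/8≈5.25, Delta Co-op 27/6≈4.5, Orchard Row 51/21≈2.43, Riverbend 15/10≈1.5, North Farm 25/24≈1.04, Mesa Fields 4/29≈0.138.
Take all of Low Meadow (9 m³, value 48) — 14 m³ left.
Take all of Twin Wells (8 m³, value 42) — 6 m³ left.
All 6 m³ of Delta Co-op fit (value 27) — 0 remain.
Total value = 117.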